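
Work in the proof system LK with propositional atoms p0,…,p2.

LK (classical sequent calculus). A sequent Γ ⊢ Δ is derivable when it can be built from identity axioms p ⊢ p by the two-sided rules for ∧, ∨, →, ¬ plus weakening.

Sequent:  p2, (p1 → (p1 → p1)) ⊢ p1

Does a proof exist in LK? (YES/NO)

Truth-table refutation:
  v=000: Γ:[p2=F, (p1 → (p1 → p1))=T] Δ:[p1=F] refutes=False
  v=001: Γ:[p2=T, (p1 → (p1 → p1))=T] Δ:[p1=F] refutes=True  ← countermodel

Result: NO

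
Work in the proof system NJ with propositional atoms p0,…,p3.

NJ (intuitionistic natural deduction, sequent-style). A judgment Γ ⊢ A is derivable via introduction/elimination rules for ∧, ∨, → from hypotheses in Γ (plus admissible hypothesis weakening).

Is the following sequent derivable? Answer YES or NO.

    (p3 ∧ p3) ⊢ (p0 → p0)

Proof tree:
[Wk] (p3 ∧ p3) ⊢ (p0 → p0)
  [→I]  ⊢ (p0 → p0)
    [Ax] p0 ⊢ p0

Result: YES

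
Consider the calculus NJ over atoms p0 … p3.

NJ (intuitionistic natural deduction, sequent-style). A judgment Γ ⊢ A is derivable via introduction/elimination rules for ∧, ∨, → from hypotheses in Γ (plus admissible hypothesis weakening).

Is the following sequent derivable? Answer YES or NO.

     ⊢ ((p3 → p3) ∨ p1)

Derivation trace:
[∨I₁]  ⊢ ((p3 → p3) ∨ p1)
  [→I]  ⊢ (p3 → p3)
    [Ax] p3 ⊢ p3

Result: YES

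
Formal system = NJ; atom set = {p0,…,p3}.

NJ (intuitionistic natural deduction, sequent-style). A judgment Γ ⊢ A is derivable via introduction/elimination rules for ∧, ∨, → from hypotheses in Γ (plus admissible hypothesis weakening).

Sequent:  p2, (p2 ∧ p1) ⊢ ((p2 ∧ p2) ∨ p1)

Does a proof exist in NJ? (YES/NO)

Derivation trace:
[Wk] p2, (p2 ∧ p1) ⊢ ((p2 ∧ p2) ∨ p1)
  [∨I₁] p2 ⊢ ((p2 ∧ p2) ∨ p1)
    [∧I] p2 ⊢ (p2 ∧ p2)
      [Ax] p2 ⊢ p2
      [Ax] p2 ⊢ p2

Result: YES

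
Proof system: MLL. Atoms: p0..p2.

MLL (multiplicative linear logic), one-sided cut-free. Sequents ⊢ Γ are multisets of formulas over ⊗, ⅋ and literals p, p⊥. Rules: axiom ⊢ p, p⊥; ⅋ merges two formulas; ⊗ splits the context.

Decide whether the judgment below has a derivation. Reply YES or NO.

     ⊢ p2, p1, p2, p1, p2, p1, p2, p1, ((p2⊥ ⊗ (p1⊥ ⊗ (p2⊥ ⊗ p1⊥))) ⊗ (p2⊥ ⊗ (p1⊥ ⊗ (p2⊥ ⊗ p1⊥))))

Derivation trace:
[⊗]  ⊢ p2, p1, p2, p1, p2, p1, p2, p1, ((p2⊥ ⊗ (p1⊥ ⊗ (p2⊥ ⊗ p1⊥))) ⊗ (p2⊥ ⊗ (p1⊥ ⊗ (p2⊥ ⊗ p1⊥))))
  [⊗]  ⊢ p2, p1, p2, p1, (p2⊥ ⊗ (p1⊥ ⊗ (p2⊥ ⊗ p1⊥)))
    [Ax]  ⊢ p2, p2⊥
    [⊗]  ⊢ p1, p2, p1, (p1⊥ ⊗ (p2⊥ ⊗ p1⊥))
      [Ax]  ⊢ p1, p1⊥
      [⊗]  ⊢ p2, p1, (p2⊥ ⊗ p1⊥)
        [Ax]  ⊢ p2, p2⊥
        [Ax]  ⊢ p1, p1⊥
  [⊗]  ⊢ p2, p1, p2, p1, (p2⊥ ⊗ (p1⊥ ⊗ (p2⊥ ⊗ p1⊥)))
    [Ax]  ⊢ p2, p2⊥
    [⊗]  ⊢ p1, p2, p1, (p1⊥ ⊗ (p2⊥ ⊗ p1⊥))
      [Ax]  ⊢ p1, p1⊥
      [⊗]  ⊢ p2, p1, (p2⊥ ⊗ p1⊥)
        [Ax]  ⊢ p2, p2⊥
        [Ax]  ⊢ p1, p1⊥

Result: YES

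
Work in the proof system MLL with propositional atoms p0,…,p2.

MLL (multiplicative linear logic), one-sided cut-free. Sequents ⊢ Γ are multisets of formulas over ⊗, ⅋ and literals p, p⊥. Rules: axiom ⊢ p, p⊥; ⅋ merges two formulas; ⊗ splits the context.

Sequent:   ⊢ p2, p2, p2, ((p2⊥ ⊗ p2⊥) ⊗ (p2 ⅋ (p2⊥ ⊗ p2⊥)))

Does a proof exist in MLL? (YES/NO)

Proof tree:
[⊗]  ⊢ p2, p2, p2, ((p2⊥ ⊗ p2⊥) ⊗ (p2 ⅋ (p2⊥ ⊗ p2⊥)))
  [⊗]  ⊢ p2, p2, (p2⊥ ⊗ p2⊥)
    [Ax]  ⊢ p2, p2⊥
    [Ax]  ⊢ p2, p2⊥
  [⅋]  ⊢ p2, (p2 ⅋ (p2⊥ ⊗ p2⊥))
    [⊗]  ⊢ p2, p2, (p2⊥ ⊗ p2⊥)
      [Ax]  ⊢ p2, p2⊥
      [Ax]  ⊢ p2, p2⊥

Result: YES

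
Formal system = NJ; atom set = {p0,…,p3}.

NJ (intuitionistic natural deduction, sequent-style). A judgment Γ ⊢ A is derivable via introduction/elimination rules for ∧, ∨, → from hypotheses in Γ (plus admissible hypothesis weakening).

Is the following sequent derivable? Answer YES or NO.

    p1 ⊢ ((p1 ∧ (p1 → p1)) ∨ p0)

Derivation (root first):
[∨I₁] p1 ⊢ ((p1 ∧ (p1 → p1)) ∨ p0)
  [∧I] p1 ⊢ (p1 ∧ (p1 → p1))
    [Ax] p1 ⊢ p1
    [→I]  ⊢ (p1 → p1)
      [Ax] p1 ⊢ p1

Result: YES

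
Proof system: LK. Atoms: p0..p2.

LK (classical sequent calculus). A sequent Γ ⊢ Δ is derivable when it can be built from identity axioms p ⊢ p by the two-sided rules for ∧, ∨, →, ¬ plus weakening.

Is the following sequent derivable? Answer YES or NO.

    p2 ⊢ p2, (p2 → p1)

Derivation trace:
[WL] p2 ⊢ p2, (p2 → p1)
  [→R]  ⊢ p2, (p2 → p1)
    [WR] p2 ⊢ p2, p1
      [Ax] p2 ⊢ p2

Result: YES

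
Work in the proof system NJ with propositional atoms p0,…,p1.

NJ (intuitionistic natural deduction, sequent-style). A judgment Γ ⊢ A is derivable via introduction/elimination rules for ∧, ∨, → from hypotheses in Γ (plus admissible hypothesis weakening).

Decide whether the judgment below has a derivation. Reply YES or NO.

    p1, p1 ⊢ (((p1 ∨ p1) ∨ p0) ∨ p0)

Derivation trace:
[Wk] p1, p1 ⊢ (((p1 ∨ p1) ∨ p0) ∨ p0)
  [∨I₁] p1 ⊢ (((p1 ∨ p1) ∨ p0) ∨ p0)
    [∨I₁] p1 ⊢ ((p1 ∨ p1) ∨ p0)
      [∨I₁] p1 ⊢ (p1 ∨ p1)
        [Ax] p1 ⊢ p1

Result: YES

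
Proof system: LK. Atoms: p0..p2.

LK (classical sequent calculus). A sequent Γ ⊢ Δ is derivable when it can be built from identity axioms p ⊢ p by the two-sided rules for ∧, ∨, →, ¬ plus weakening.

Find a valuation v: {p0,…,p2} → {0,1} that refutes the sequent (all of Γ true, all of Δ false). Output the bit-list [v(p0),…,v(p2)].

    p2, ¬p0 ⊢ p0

Search for a countermodel by truth-table:
  v=000: Γ:[p2=F, ¬p0=T] Δ:[p0=F] refutes=False
  v=001: Γ:[p2=T, ¬p0=T] Δ:[p0=F] refutes=True  ← countermodel

Result: [0, 0, 1]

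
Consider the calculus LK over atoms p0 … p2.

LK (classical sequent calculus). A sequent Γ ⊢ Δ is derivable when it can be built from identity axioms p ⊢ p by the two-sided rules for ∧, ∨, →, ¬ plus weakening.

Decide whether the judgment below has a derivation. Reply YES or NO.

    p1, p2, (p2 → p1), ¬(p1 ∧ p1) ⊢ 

Derivation (root first):
[¬L] p1, p2, (p2 → p1), ¬(p1 ∧ p1) ⊢ 
  [∧R] p1, p2, (p2 → p1) ⊢ (p1 ∧ p1)
    [→L] p2, (p2 → p1) ⊢ p1
      [Ax] p2 ⊢ p2
      [Ax] p1 ⊢ p1
    [Ax] p1 ⊢ p1

Result: YES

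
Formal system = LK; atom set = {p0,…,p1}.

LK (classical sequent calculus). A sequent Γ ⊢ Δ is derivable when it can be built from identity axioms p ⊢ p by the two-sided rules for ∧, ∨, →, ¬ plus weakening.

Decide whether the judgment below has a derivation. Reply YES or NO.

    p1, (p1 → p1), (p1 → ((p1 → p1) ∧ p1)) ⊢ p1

Proof tree:
[→L] p1, (p1 → p1), (p1 → ((p1 → p1) ∧ p1)) ⊢ p1
  [Ax] p1 ⊢ p1
  [∧L] (p1 → p1), ((p1 → p1) ∧ p1) ⊢ p1
    [→L] p1, (p1 → p1), (p1 → p1) ⊢ p1
      [→L] p1, (p1 → p1) ⊢ p1
        [Ax] p1 ⊢ p1
        [Ax] p1 ⊢ p1
      [WL] p1, p1 ⊢ p1
        [Ax] p1 ⊢ p1

Result: YES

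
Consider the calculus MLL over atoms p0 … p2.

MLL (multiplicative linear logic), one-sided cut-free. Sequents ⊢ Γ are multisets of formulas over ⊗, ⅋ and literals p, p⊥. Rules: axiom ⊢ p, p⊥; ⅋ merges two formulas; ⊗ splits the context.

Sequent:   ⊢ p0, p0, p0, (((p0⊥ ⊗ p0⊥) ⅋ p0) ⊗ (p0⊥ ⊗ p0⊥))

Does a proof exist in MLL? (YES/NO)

Derivation trace:
[⊗]  ⊢ p0, p0, p0, (((p0⊥ ⊗ p0⊥) ⅋ p0) ⊗ (p0⊥ ⊗ p0⊥))
  [⅋]  ⊢ p0, ((p0⊥ ⊗ p0⊥) ⅋ p0)
    [⊗]  ⊢ p0, p0, (p0⊥ ⊗ p0⊥)
      [Ax]  ⊢ p0, p0⊥
      [Ax]  ⊢ p0, p0⊥
  [⊗]  ⊢ p0, p0, (p0⊥ ⊗ p0⊥)
    [Ax]  ⊢ p0, p0⊥
    [Ax]  ⊢ p0, p0⊥

Result: YES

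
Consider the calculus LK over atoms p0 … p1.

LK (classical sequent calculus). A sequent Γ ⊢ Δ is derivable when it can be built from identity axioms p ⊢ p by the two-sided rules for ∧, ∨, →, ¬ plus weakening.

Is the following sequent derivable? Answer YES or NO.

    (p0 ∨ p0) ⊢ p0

Derivation (root first):
[∨L] (p0 ∨ p0) ⊢ p0
  [WR] p0 ⊢ p0, p0
    [Ax] p0 ⊢ p0
  [Ax] p0 ⊢ p0

Result: YES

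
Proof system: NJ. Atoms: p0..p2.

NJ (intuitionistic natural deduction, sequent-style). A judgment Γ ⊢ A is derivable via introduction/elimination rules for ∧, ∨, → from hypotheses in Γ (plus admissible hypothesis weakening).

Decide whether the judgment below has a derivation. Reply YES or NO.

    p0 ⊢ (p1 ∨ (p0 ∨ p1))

Proof tree:
[∨I₂] p0 ⊢ (p1 ∨ (p0 ∨ p1))
  [∨I₁] p0 ⊢ (p0 ∨ p1)
    [Ax] p0 ⊢ p0

Result: YES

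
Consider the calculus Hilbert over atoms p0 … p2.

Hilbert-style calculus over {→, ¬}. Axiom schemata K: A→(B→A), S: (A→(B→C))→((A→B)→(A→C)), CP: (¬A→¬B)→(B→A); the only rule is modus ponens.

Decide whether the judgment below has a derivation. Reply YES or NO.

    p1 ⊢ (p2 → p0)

Enumerate valuations to refute Γ ⊢ Δ:
  v=000: Γ:[p1=F] Δ:[(p2 → p0)=T] refutes=False
  v=001: Γ:[p1=F] Δ:[(p2 → p0)=F] refutes=False
  v=010: Γ:[p1=T] Δ:[(p2 → p0)=T] refutes=False
  v=011: Γ:[p1=T] Δ:[(p2 → p0)=F] refutes=True  ← countermodel

Result: NO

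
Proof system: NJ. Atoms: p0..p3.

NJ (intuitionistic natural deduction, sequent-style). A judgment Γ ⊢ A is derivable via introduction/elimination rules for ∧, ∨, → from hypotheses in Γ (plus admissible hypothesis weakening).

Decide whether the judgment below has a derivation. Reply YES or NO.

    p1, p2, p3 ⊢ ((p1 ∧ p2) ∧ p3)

Derivation trace:
[∧I] p1, p2, p3 ⊢ ((p1 ∧ p2) ∧ p3)
  [∧I] p1, p2 ⊢ (p1 ∧ p2)
    [Ax] p1 ⊢ p1
    [Ax] p2 ⊢ p2
  [Ax] p3 ⊢ p3

Result: YES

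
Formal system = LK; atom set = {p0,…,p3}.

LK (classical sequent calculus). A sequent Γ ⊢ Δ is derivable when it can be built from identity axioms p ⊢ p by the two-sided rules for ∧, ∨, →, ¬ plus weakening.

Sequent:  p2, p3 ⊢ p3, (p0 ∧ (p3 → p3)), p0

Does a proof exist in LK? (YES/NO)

Proof tree:
[WR] p2, p3 ⊢ p3, (p0 ∧ (p3 → p3)), p0
  [∧R] p2, p3 ⊢ p3, (p0 ∧ (p3 → p3))
    [WR] p3, p2 ⊢ p3, p0
      [WL] p3, p2 ⊢ p3
        [Ax] p3 ⊢ p3
    [→R]  ⊢ (p3 → p3)
      [Ax] p3 ⊢ p3

Result: YES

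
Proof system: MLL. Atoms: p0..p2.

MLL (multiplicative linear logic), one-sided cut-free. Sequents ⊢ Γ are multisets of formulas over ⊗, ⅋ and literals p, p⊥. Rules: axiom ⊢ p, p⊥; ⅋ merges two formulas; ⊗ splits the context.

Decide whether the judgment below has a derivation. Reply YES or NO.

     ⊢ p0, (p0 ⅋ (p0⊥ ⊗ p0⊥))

Derivation (root first):
[⅋]  ⊢ p0, (p0 ⅋ (p0⊥ ⊗ p0⊥))
  [⊗]  ⊢ p0, p0, (p0⊥ ⊗ p0⊥)
    [Ax]  ⊢ p0, p0⊥
    [Ax]  ⊢ p0, p0⊥

Result: YES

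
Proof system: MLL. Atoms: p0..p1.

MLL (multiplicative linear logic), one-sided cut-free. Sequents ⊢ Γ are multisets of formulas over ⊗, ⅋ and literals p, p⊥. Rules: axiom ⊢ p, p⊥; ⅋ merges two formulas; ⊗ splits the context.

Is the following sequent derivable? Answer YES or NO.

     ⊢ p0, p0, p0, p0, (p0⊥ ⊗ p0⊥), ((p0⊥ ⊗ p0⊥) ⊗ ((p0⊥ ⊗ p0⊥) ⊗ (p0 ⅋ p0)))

Derivation trace:
[⊗]  ⊢ p0, p0, p0, p0, (p0⊥ ⊗ p0⊥), ((p0⊥ ⊗ p0⊥) ⊗ ((p0⊥ ⊗ p0⊥) ⊗ (p0 ⅋ p0)))
  [⊗]  ⊢ p0, p0, (p0⊥ ⊗ p0⊥)
    [Ax]  ⊢ p0, p0⊥
    [Ax]  ⊢ p0, p0⊥
  [⊗]  ⊢ p0, p0, (p0⊥ ⊗ p0⊥), ((p0⊥ ⊗ p0⊥) ⊗ (p0 ⅋ p0))
    [⊗]  ⊢ p0, p0, (p0⊥ ⊗ p0⊥)
      [Ax]  ⊢ p0, p0⊥
      [Ax]  ⊢ p0, p0⊥
    [⅋]  ⊢ (p0⊥ ⊗ p0⊥), (p0 ⅋ p0)
      [⊗]  ⊢ p0, p0, (p0⊥ ⊗ p0⊥)
        [Ax]  ⊢ p0, p0⊥
        [Ax]  ⊢ p0, p0⊥

Result: YES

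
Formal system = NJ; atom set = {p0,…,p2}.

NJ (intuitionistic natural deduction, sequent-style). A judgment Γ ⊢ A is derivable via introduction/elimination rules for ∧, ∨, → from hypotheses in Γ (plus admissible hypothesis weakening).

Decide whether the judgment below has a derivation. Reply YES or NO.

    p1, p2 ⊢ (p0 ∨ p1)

Proof tree:
[Wk] p1, p2 ⊢ (p0 ∨ p1)
  [∨I₂] p1 ⊢ (p0 ∨ p1)
    [Ax] p1 ⊢ p1

Result: YES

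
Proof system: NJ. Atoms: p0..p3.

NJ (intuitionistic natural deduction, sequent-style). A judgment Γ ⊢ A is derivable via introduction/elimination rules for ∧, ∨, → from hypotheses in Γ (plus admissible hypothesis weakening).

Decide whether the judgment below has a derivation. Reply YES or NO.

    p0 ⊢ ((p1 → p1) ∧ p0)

Derivation trace:
[∧I] p0 ⊢ ((p1 → p1) ∧ p0)
  [→I]  ⊢ (p1 → p1)
    [Ax] p1 ⊢ p1
  [Ax] p0 ⊢ p0

Result: YES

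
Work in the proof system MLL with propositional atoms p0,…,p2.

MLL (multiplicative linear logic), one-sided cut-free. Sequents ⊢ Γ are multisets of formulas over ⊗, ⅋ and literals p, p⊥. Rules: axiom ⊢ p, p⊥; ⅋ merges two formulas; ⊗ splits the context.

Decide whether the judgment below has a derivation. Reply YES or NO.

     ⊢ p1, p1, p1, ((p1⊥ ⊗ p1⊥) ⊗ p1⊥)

Derivation trace:
[⊗]  ⊢ p1, p1, p1, ((p1⊥ ⊗ p1⊥) ⊗ p1⊥)
  [⊗]  ⊢ p1, p1, (p1⊥ ⊗ p1⊥)
    [Ax]  ⊢ p1, p1⊥
    [Ax]  ⊢ p1, p1⊥
  [Ax]  ⊢ p1, p1⊥

Result: YES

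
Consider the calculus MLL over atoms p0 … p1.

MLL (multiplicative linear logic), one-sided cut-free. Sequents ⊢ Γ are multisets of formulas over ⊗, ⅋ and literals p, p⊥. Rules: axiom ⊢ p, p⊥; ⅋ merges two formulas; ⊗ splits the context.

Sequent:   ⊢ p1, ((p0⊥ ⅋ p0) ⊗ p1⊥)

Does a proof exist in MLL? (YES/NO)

Derivation trace:
[⊗]  ⊢ p1, ((p0⊥ ⅋ p0) ⊗ p1⊥)
  [⅋]  ⊢ (p0⊥ ⅋ p0)
    [Ax]  ⊢ p0, p0⊥
  [Ax]  ⊢ p1, p1⊥

Result: YES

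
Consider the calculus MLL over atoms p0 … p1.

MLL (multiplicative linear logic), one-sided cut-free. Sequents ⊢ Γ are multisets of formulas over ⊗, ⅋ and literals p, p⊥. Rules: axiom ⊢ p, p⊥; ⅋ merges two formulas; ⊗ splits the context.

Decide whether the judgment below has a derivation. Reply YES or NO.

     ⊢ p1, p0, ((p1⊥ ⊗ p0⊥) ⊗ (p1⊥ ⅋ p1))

Proof tree:
[⊗]  ⊢ p1, p0, ((p1⊥ ⊗ p0⊥) ⊗ (p1⊥ ⅋ p1))
  [⊗]  ⊢ p1, p0, (p1⊥ ⊗ p0⊥)
    [Ax]  ⊢ p1, p1⊥
    [Ax]  ⊢ p0, p0⊥
  [⅋]  ⊢ (p1⊥ ⅋ p1)
    [Ax]  ⊢ p1, p1⊥

Result: YES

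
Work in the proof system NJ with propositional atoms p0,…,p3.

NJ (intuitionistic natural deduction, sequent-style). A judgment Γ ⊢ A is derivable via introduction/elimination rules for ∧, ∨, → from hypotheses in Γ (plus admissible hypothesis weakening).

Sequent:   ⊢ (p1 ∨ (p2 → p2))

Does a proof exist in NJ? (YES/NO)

Proof tree:
[∨I₂]  ⊢ (p1 ∨ (p2 → p2))
  [→I]  ⊢ (p2 → p2)
    [Ax] p2 ⊢ p2

Result: YES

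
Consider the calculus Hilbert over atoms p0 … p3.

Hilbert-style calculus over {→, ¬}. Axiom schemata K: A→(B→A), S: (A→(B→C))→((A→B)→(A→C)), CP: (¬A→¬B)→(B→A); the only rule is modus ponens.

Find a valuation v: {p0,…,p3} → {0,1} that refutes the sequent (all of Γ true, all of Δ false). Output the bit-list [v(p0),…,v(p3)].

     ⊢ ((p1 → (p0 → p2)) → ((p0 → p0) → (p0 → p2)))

Truth-table refutation:
  v=0000: Γ:[] Δ:[((p1 → (p0 → p2)) → ((p0 → p0) → (p0 → p2)))=T] refutes=False
  v=0001: Γ:[] Δ:[((p1 → (p0 → p2)) → ((p0 → p0) → (p0 → p2)))=T] refutes=False
  v=0010: Γ:[] Δ:[((p1 → (p0 → p2)) → ((p0 → p0) → (p0 → p2)))=T] refutes=False
  v=0011: Γ:[] Δ:[((p1 → (p0 → p2)) → ((p0 → p0) → (p0 → p2)))=T] refutes=False
  v=0100: Γ:[] Δ:[((p1 → (p0 → p2)) → ((p0 → p0) → (p0 → p2)))=T] refutes=False
  v=0101: Γ:[] Δ:[((p1 → (p0 → p2)) → ((p0 → p0) → (p0 → p2)))=T] refutes=False
  v=0110: Γ:[] Δ:[((p1 → (p0 → p2)) → ((p0 → p0) → (p0 → p2)))=T] refutes=False
  v=0111: Γ:[] Δ:[((p1 → (p0 → p2)) → ((p0 → p0) → (p0 → p2)))=T] refutes=False
  v=1000: Γ:[] Δ:[((p1 → (p0 → p2)) → ((p0 → p0) → (p0 → p2)))=F] refutes=True  ← countermodel

Result: [1, 0, 0, 0]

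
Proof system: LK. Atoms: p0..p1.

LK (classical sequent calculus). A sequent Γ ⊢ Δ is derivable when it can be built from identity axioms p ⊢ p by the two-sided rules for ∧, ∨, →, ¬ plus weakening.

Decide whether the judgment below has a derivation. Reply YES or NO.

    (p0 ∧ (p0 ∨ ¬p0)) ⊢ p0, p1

Proof tree:
[WR] (p0 ∧ (p0 ∨ ¬p0)) ⊢ p0, p1
  [∧L] (p0 ∧ (p0 ∨ ¬p0)) ⊢ p0
    [∨L] p0, (p0 ∨ ¬p0) ⊢ p0
      [Ax] p0 ⊢ p0
      [¬L] p0, ¬p0 ⊢ 
        [Ax] p0 ⊢ p0

Result: YES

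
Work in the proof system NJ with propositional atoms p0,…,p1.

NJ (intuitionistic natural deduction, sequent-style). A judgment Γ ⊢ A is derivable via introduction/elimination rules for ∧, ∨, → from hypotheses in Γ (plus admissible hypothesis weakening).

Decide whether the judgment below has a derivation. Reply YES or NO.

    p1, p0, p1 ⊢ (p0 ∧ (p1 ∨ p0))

Proof tree:
[Wk] p1, p0, p1 ⊢ (p0 ∧ (p1 ∨ p0))
  [∧I] p1, p0 ⊢ (p0 ∧ (p1 ∨ p0))
    [Wk] p0, p0 ⊢ p0
      [Ax] p0 ⊢ p0
    [∨I₁] p1 ⊢ (p1 ∨ p0)
      [Ax] p1 ⊢ p1

Result: YES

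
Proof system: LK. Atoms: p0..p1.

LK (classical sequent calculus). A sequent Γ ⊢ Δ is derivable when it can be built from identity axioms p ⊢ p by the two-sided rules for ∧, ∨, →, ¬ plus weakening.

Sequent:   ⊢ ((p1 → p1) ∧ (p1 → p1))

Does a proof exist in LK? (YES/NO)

Proof tree:
[∧R]  ⊢ ((p1 → p1) ∧ (p1 → p1))
  [→R]  ⊢ (p1 → p1)
    [Ax] p1 ⊢ p1
  [→R]  ⊢ (p1 → p1)
    [Ax] p1 ⊢ p1

Result: YES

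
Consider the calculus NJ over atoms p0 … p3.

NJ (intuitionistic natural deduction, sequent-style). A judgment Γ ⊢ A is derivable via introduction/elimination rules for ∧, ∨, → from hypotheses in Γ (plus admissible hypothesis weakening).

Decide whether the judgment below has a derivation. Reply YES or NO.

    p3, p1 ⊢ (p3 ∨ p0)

Derivation trace:
[∨I₁] p3, p1 ⊢ (p3 ∨ p0)
  [Wk] p3, p1 ⊢ p3
    [Ax] p3 ⊢ p3

Result: YES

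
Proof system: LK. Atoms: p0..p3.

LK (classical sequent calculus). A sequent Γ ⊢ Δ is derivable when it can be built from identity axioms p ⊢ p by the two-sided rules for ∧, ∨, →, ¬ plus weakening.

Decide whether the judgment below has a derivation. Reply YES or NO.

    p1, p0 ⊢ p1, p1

Derivation (root first):
[WL] p1, p0 ⊢ p1, p1
  [WR] p1 ⊢ p1, p1
    [Ax] p1 ⊢ p1

Result: YES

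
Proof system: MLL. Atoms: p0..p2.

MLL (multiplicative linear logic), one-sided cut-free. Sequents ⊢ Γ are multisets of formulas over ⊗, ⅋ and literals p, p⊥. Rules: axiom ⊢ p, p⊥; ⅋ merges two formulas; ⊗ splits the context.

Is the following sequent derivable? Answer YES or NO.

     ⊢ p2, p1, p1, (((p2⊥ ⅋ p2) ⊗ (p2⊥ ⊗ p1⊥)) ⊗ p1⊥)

Derivation trace:
[⊗]  ⊢ p2, p1, p1, (((p2⊥ ⅋ p2) ⊗ (p2⊥ ⊗ p1⊥)) ⊗ p1⊥)
  [⊗]  ⊢ p2, p1, ((p2⊥ ⅋ p2) ⊗ (p2⊥ ⊗ p1⊥))
    [⅋]  ⊢ (p2⊥ ⅋ p2)
      [Ax]  ⊢ p2, p2⊥
    [⊗]  ⊢ p2, p1, (p2⊥ ⊗ p1⊥)
      [Ax]  ⊢ p2, p2⊥
      [Ax]  ⊢ p1, p1⊥
  [Ax]  ⊢ p1, p1⊥

Result: YES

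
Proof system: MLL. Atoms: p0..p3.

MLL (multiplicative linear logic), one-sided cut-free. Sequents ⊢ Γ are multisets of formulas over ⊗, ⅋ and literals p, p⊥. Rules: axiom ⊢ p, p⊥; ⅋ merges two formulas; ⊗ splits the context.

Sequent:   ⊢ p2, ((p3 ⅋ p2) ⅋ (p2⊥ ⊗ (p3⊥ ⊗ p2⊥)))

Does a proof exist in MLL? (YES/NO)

Derivation (root first):
[⅋]  ⊢ p2, ((p3 ⅋ p2) ⅋ (p2⊥ ⊗ (p3⊥ ⊗ p2⊥)))
  [⅋]  ⊢ p2, (p2⊥ ⊗ (p3⊥ ⊗ p2⊥)), (p3 ⅋ p2)
    [⊗]  ⊢ p2, p3, p2, (p2⊥ ⊗ (p3⊥ ⊗ p2⊥))
      [Ax]  ⊢ p2, p2⊥
      [⊗]  ⊢ p3, p2, (p3⊥ ⊗ p2⊥)
        [Ax]  ⊢ p3, p3⊥
        [Ax]  ⊢ p2, p2⊥

Result: YES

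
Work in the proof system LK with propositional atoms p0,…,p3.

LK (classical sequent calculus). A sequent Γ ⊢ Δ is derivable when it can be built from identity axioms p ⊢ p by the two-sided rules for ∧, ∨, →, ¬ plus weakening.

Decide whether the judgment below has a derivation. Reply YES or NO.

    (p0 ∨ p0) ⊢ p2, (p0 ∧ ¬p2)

Proof tree:
[∧R] (p0 ∨ p0) ⊢ p2, (p0 ∧ ¬p2)
  [∨L] (p0 ∨ p0) ⊢ p0
    [Ax] p0 ⊢ p0
    [Ax] p0 ⊢ p0
  [¬R]  ⊢ p2, ¬p2
    [Ax] p2 ⊢ p2

Result: YES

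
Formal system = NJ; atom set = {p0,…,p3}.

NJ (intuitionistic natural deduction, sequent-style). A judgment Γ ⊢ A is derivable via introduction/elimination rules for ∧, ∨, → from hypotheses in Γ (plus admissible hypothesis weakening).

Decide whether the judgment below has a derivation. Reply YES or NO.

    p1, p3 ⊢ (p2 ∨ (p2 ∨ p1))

Derivation (root first):
[∨I₂] p1, p3 ⊢ (p2 ∨ (p2 ∨ p1))
  [∨I₂] p1, p3 ⊢ (p2 ∨ p1)
    [Wk] p1, p3 ⊢ p1
      [Ax] p1 ⊢ p1

Result: YES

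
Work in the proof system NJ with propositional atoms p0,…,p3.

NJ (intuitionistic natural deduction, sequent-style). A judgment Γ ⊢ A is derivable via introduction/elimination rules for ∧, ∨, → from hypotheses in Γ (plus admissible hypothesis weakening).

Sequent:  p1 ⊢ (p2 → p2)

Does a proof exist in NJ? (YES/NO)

Proof tree:
[→I] p1 ⊢ (p2 → p2)
  [Wk] p2, p1 ⊢ p2
    [Ax] p2 ⊢ p2

Result: YES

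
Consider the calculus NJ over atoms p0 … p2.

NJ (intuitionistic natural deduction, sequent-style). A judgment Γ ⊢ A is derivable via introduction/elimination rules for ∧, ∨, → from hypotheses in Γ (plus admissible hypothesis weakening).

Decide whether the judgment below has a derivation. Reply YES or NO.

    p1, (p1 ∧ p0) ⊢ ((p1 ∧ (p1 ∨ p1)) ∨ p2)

Proof tree:
[∨I₁] p1, (p1 ∧ p0) ⊢ ((p1 ∧ (p1 ∨ p1)) ∨ p2)
  [∧I] p1, (p1 ∧ p0) ⊢ (p1 ∧ (p1 ∨ p1))
    [Ax] p1 ⊢ p1
    [∨I₂] p1, (p1 ∧ p0) ⊢ (p1 ∨ p1)
      [Wk] p1, (p1 ∧ p0) ⊢ p1
        [Ax] p1 ⊢ p1

Result: YES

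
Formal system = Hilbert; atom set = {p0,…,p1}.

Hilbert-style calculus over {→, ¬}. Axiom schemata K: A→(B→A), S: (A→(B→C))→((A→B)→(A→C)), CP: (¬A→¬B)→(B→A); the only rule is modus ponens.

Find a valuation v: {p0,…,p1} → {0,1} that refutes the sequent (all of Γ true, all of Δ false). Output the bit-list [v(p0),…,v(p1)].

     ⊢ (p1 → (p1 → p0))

Enumerate valuations to refute Γ ⊢ Δ:
  v=00: Γ:[] Δ:[(p1 → (p1 → p0))=T] refutes=False
  v=01: Γ:[] Δ:[(p1 → (p1 → p0))=F] refutes=True  ← countermodel

Result: [0, 1]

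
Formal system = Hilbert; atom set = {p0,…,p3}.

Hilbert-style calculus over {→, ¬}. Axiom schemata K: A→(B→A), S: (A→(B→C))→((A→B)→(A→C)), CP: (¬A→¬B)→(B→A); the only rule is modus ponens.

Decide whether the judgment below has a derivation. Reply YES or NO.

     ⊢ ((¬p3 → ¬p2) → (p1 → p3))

Search for a countermodel by truth-table:
  v=0000: Γ:[] Δ:[((¬p3 → ¬p2) → (p1 → p3))=T] refutes=False
  v=0001: Γ:[] Δ:[((¬p3 → ¬p2) → (p1 → p3))=T] refutes=False
  v=0010: Γ:[] Δ:[((¬p3 → ¬p2) → (p1 → p3))=T] refutes=False
  v=0011: Γ:[] Δ:[((¬p3 → ¬p2) → (p1 → p3))=T] refutes=False
  v=0100: Γ:[] Δ:[((¬p3 → ¬p2) → (p1 → p3))=F] refutes=True  ← countermodel

Result: NO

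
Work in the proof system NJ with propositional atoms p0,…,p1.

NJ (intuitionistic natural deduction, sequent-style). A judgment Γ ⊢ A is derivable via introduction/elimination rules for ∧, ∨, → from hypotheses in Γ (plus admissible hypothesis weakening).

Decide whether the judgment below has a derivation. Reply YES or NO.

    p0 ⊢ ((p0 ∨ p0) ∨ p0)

Derivation (root first):
[∨I₁] p0 ⊢ ((p0 ∨ p0) ∨ p0)
  [∨I₁] p0 ⊢ (p0 ∨ p0)
    [Ax] p0 ⊢ p0

Result: YES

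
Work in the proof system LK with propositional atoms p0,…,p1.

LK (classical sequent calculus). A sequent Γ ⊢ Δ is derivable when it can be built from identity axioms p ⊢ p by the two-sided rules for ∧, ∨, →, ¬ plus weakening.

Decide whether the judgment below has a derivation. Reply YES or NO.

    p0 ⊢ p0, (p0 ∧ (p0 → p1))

Derivation trace:
[∧R] p0 ⊢ p0, (p0 ∧ (p0 → p1))
  [Ax] p0 ⊢ p0
  [→R]  ⊢ p0, (p0 → p1)
    [WR] p0 ⊢ p0, p1
      [Ax] p0 ⊢ p0

Result: YES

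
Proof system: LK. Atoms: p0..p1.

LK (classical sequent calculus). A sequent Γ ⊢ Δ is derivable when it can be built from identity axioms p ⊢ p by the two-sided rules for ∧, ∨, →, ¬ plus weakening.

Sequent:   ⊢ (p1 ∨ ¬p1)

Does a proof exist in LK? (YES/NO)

Derivation trace:
[∨R]  ⊢ (p1 ∨ ¬p1)
  [¬R]  ⊢ p1, ¬p1
    [Ax] p1 ⊢ p1

Result: YES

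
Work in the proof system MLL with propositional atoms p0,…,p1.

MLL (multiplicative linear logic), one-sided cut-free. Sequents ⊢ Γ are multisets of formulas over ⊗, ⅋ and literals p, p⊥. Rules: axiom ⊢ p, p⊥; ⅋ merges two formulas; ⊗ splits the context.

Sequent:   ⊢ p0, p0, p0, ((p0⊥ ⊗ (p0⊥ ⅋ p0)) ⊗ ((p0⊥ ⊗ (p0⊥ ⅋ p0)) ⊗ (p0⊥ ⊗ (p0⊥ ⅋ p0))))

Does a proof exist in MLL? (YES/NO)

Proof tree:
[⊗]  ⊢ p0, p0, p0, ((p0⊥ ⊗ (p0⊥ ⅋ p0)) ⊗ ((p0⊥ ⊗ (p0⊥ ⅋ p0)) ⊗ (p0⊥ ⊗ (p0⊥ ⅋ p0))))
  [⊗]  ⊢ p0, (p0⊥ ⊗ (p0⊥ ⅋ p0))
    [Ax]  ⊢ p0, p0⊥
    [⅋]  ⊢ (p0⊥ ⅋ p0)
      [Ax]  ⊢ p0, p0⊥
  [⊗]  ⊢ p0, p0, ((p0⊥ ⊗ (p0⊥ ⅋ p0)) ⊗ (p0⊥ ⊗ (p0⊥ ⅋ p0)))
    [⊗]  ⊢ p0, (p0⊥ ⊗ (p0⊥ ⅋ p0))
      [Ax]  ⊢ p0, p0⊥
      [⅋]  ⊢ (p0⊥ ⅋ p0)
        [Ax]  ⊢ p0, p0⊥
    [⊗]  ⊢ p0, (p0⊥ ⊗ (p0⊥ ⅋ p0))
      [Ax]  ⊢ p0, p0⊥
      [⅋]  ⊢ (p0⊥ ⅋ p0)
        [Ax]  ⊢ p0, p0⊥

Result: YES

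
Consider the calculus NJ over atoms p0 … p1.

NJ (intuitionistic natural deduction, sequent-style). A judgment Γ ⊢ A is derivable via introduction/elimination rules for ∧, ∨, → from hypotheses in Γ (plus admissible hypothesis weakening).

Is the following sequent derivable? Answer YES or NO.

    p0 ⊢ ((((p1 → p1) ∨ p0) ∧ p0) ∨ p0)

Derivation (root first):
[∨I₁] p0 ⊢ ((((p1 → p1) ∨ p0) ∧ p0) ∨ p0)
  [∧I] p0 ⊢ (((p1 → p1) ∨ p0) ∧ p0)
    [∨I₁]  ⊢ ((p1 → p1) ∨ p0)
      [→I]  ⊢ (p1 → p1)
        [Ax] p1 ⊢ p1
    [Ax] p0 ⊢ p0

Result: YES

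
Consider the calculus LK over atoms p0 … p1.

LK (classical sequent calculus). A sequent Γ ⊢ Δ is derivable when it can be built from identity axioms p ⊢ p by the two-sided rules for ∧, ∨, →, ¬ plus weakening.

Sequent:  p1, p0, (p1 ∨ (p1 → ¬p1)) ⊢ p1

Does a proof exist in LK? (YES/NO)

Proof tree:
[∨L] p1, p0, (p1 ∨ (p1 → ¬p1)) ⊢ p1
  [Ax] p1 ⊢ p1
  [→L] p1, p0, (p1 → ¬p1) ⊢ 
    [Ax] p1 ⊢ p1
    [¬L] p1, p0, ¬p1 ⊢ 
      [WL] p1, p0 ⊢ p1
        [Ax] p1 ⊢ p1

Result: YES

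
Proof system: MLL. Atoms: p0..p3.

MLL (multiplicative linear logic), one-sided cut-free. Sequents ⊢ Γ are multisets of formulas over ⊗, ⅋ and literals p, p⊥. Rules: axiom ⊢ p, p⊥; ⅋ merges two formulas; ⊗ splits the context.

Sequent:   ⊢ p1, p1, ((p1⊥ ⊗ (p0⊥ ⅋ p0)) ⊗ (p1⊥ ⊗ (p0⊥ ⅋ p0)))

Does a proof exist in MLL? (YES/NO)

Derivation (root first):
[⊗]  ⊢ p1, p1, ((p1⊥ ⊗ (p0⊥ ⅋ p0)) ⊗ (p1⊥ ⊗ (p0⊥ ⅋ p0)))
  [⊗]  ⊢ p1, (p1⊥ ⊗ (p0⊥ ⅋ p0))
    [Ax]  ⊢ p1, p1⊥
    [⅋]  ⊢ (p0⊥ ⅋ p0)
      [Ax]  ⊢ p0, p0⊥
  [⊗]  ⊢ p1, (p1⊥ ⊗ (p0⊥ ⅋ p0))
    [Ax]  ⊢ p1, p1⊥
    [⅋]  ⊢ (p0⊥ ⅋ p0)
      [Ax]  ⊢ p0, p0⊥

Result: YES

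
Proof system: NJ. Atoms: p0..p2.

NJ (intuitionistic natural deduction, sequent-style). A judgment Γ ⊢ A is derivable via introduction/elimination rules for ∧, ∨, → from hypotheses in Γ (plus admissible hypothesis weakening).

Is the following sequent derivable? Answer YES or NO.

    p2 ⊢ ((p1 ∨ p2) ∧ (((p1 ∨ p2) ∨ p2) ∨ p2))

Derivation trace:
[∧I] p2 ⊢ ((p1 ∨ p2) ∧ (((p1 ∨ p2) ∨ p2) ∨ p2))
  [∨I₂] p2 ⊢ (p1 ∨ p2)
    [Ax] p2 ⊢ p2
  [∨I₁] p2 ⊢ (((p1 ∨ p2) ∨ p2) ∨ p2)
    [∨I₁] p2 ⊢ ((p1 ∨ p2) ∨ p2)
      [∨I₂] p2 ⊢ (p1 ∨ p2)
        [Ax] p2 ⊢ p2

Result: YES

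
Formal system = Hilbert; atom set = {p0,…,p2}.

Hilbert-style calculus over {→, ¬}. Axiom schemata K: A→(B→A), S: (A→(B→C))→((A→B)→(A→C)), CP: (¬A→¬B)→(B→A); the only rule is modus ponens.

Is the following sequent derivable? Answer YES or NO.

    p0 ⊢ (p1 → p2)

Truth-table refutation:
  v=000: Γ:[p0=F] Δ:[(p1 → p2)=T] refutes=False
  v=001: Γ:[p0=F] Δ:[(p1 → p2)=T] refutes=False
  v=010: Γ:[p0=F] Δ:[(p1 → p2)=F] refutes=False
  v=011: Γ:[p0=F] Δ:[(p1 → p2)=T] refutes=False
  v=100: Γ:[p0=T] Δ:[(p1 → p2)=T] refutes=False
  v=101: Γ:[p0=T] Δ:[(p1 → p2)=T] refutes=False
  v=110: Γ:[p0=T] Δ:[(p1 → p2)=F] refutes=True  ← countermodel

Result: NO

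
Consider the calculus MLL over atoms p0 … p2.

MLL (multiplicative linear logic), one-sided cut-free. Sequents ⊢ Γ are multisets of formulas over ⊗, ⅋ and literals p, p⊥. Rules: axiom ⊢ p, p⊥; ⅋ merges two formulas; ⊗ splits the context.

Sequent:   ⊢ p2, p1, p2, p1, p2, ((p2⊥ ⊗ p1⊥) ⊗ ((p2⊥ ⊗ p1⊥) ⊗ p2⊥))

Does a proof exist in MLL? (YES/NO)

Derivation trace:
[⊗]  ⊢ p2, p1, p2, p1, p2, ((p2⊥ ⊗ p1⊥) ⊗ ((p2⊥ ⊗ p1⊥) ⊗ p2⊥))
  [⊗]  ⊢ p2, p1, (p2⊥ ⊗ p1⊥)
    [Ax]  ⊢ p2, p2⊥
    [Ax]  ⊢ p1, p1⊥
  [⊗]  ⊢ p2, p1, p2, ((p2⊥ ⊗ p1⊥) ⊗ p2⊥)
    [⊗]  ⊢ p2, p1, (p2⊥ ⊗ p1⊥)
      [Ax]  ⊢ p2, p2⊥
      [Ax]  ⊢ p1, p1⊥
    [Ax]  ⊢ p2, p2⊥

Result: YES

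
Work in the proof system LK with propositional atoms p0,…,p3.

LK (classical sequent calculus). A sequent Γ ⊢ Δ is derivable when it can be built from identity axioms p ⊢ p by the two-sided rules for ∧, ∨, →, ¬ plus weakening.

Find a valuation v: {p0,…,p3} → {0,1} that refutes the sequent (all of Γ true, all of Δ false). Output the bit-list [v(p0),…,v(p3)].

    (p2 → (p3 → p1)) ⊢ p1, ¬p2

Enumerate valuations to refute Γ ⊢ Δ:
  v=0000: Γ:[(p2 → (p3 → p1))=T] Δ:[p1=F, ¬p2=T] refutes=False
  v=0001: Γ:[(p2 → (p3 → p1))=T] Δ:[p1=F, ¬p2=T] refutes=False
  v=0010: Γ:[(p2 → (p3 → p1))=T] Δ:[p1=F, ¬p2=F] refutes=True  ← countermodel

Result: [0, 0, 1, 0]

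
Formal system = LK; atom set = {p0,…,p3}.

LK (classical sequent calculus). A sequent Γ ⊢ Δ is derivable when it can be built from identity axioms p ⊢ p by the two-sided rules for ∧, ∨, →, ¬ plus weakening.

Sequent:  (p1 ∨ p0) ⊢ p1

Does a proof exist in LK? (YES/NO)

Search for a countermodel by truth-table:
  v=0000: Γ:[(p1 ∨ p0)=F] Δ:[p1=F] refutes=False
  v=0001: Γ:[(p1 ∨ p0)=F] Δ:[p1=F] refutes=False
  v=0010: Γ:[(p1 ∨ p0)=F] Δ:[p1=F] refutes=False
  v=0011: Γ:[(p1 ∨ p0)=F] Δ:[p1=F] refutes=False
  v=0100: Γ:[(p1 ∨ p0)=T] Δ:[p1=T] refutes=False
  v=0101: Γ:[(p1 ∨ p0)=T] Δ:[p1=T] refutes=False
  v=0110: Γ:[(p1 ∨ p0)=T] Δ:[p1=T] refutes=False
  v=0111: Γ:[(p1 ∨ p0)=T] Δ:[p1=T] refutes=False
  v=1000: Γ:[(p1 ∨ p0)=T] Δ:[p1=F] refutes=True  ← countermodel

Result: NO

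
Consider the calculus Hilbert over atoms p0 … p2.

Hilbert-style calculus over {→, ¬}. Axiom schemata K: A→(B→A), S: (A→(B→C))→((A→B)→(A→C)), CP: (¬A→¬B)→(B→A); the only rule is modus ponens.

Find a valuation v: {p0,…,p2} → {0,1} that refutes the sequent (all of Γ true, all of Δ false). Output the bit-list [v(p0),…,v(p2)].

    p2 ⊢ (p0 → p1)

Enumerate valuations to refute Γ ⊢ Δ:
  v=000: Γ:[p2=F] Δ:[(p0 → p1)=T] refutes=False
  v=001: Γ:[p2=T] Δ:[(p0 → p1)=T] refutes=False
  v=010: Γ:[p2=F] Δ:[(p0 → p1)=T] refutes=False
  v=011: Γ:[p2=T] Δ:[(p0 → p1)=T] refutes=False
  v=100: Γ:[p2=F] Δ:[(p0 → p1)=F] refutes=False
  v=101: Γ:[p2=T] Δ:[(p0 → p1)=F] refutes=True  ← countermodel

Result: [1, 0, 1]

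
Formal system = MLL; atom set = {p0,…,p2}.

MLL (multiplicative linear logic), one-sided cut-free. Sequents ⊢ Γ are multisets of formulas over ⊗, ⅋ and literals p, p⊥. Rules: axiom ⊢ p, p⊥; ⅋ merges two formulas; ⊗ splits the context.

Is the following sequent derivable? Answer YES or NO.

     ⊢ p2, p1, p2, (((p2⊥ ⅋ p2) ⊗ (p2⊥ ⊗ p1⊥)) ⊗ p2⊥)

Derivation trace:
[⊗]  ⊢ p2, p1, p2, (((p2⊥ ⅋ p2) ⊗ (p2⊥ ⊗ p1⊥)) ⊗ p2⊥)
  [⊗]  ⊢ p2, p1, ((p2⊥ ⅋ p2) ⊗ (p2⊥ ⊗ p1⊥))
    [⅋]  ⊢ (p2⊥ ⅋ p2)
      [Ax]  ⊢ p2, p2⊥
    [⊗]  ⊢ p2, p1, (p2⊥ ⊗ p1⊥)
      [Ax]  ⊢ p2, p2⊥
      [Ax]  ⊢ p1, p1⊥
  [Ax]  ⊢ p2, p2⊥

Result: YES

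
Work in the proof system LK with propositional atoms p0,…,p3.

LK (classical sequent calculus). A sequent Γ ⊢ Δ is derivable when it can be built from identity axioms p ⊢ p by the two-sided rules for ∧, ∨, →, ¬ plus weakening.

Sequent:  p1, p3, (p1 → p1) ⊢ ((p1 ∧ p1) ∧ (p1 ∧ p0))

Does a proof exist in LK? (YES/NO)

Search for a countermodel by truth-table:
  v=0000: Γ:[p1=F, p3=F, (p1 → p1)=T] Δ:[((p1 ∧ p1) ∧ (p1 ∧ p0))=F] refutes=False
  v=0001: Γ:[p1=F, p3=T, (p1 → p1)=T] Δ:[((p1 ∧ p1) ∧ (p1 ∧ p0))=F] refutes=False
  v=0010: Γ:[p1=F, p3=F, (p1 → p1)=T] Δ:[((p1 ∧ p1) ∧ (p1 ∧ p0))=F] refutes=False
  v=0011: Γ:[p1=F, p3=T, (p1 → p1)=T] Δ:[((p1 ∧ p1) ∧ (p1 ∧ p0))=F] refutes=False
  v=0100: Γ:[p1=T, p3=F, (p1 → p1)=T] Δ:[((p1 ∧ p1) ∧ (p1 ∧ p0))=F] refutes=False
  v=0101: Γ:[p1=T, p3=T, (p1 → p1)=T] Δ:[((p1 ∧ p1) ∧ (p1 ∧ p0))=F] refutes=True  ← countermodel

Result: NO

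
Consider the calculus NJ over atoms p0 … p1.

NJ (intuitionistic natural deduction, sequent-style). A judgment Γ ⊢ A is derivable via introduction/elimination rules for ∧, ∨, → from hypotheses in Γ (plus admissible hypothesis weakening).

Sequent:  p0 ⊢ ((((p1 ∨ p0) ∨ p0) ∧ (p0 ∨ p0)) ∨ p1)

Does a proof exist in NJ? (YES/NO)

Proof tree:
[∨I₁] p0 ⊢ ((((p1 ∨ p0) ∨ p0) ∧ (p0 ∨ p0)) ∨ p1)
  [∧I] p0 ⊢ (((p1 ∨ p0) ∨ p0) ∧ (p0 ∨ p0))
    [∨I₁] p0 ⊢ ((p1 ∨ p0) ∨ p0)
      [∨I₂] p0 ⊢ (p1 ∨ p0)
        [Ax] p0 ⊢ p0
    [∨I₁] p0 ⊢ (p0 ∨ p0)
      [Ax] p0 ⊢ p0

Result: YES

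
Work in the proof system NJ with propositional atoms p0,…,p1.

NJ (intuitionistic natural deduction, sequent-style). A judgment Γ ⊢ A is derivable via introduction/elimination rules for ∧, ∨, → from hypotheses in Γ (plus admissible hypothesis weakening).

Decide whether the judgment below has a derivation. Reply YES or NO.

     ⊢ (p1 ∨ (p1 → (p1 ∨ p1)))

Derivation (root first):
[∨I₂]  ⊢ (p1 ∨ (p1 → (p1 ∨ p1)))
  [→I]  ⊢ (p1 → (p1 ∨ p1))
    [∨I₁] p1 ⊢ (p1 ∨ p1)
      [Ax] p1 ⊢ p1

Result: YES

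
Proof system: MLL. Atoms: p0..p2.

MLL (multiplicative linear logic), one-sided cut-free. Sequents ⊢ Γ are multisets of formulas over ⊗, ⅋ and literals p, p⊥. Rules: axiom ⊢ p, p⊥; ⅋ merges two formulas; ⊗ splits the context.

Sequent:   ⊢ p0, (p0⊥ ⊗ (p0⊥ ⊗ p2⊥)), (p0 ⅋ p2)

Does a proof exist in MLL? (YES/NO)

Derivation (root first):
[⅋]  ⊢ p0, (p0⊥ ⊗ (p0⊥ ⊗ p2⊥)), (p0 ⅋ p2)
  [⊗]  ⊢ p0, p0, p2, (p0⊥ ⊗ (p0⊥ ⊗ p2⊥))
    [Ax]  ⊢ p0, p0⊥
    [⊗]  ⊢ p0, p2, (p0⊥ ⊗ p2⊥)
      [Ax]  ⊢ p0, p0⊥
      [Ax]  ⊢ p2, p2⊥

Result: YES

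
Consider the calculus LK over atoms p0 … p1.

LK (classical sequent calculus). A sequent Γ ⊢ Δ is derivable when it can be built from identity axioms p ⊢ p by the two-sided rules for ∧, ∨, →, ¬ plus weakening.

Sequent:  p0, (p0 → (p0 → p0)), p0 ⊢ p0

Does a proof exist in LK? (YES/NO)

Derivation trace:
[WL] p0, (p0 → (p0 → p0)), p0 ⊢ p0
  [→L] p0, (p0 → (p0 → p0)) ⊢ p0
    [Ax] p0 ⊢ p0
    [WR] p0, (p0 → p0) ⊢ p0, p0
      [→L] p0, (p0 → p0) ⊢ p0
        [Ax] p0 ⊢ p0
        [Ax] p0 ⊢ p0

Result: YES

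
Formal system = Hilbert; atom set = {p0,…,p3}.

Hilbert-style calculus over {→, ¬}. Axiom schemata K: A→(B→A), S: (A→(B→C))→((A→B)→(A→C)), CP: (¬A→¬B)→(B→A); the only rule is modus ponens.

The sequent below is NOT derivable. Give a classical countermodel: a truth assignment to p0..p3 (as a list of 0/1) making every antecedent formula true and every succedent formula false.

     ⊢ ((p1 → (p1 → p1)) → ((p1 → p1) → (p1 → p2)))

Truth-table refutation:
  v=0000: Γ:[] Δ:[((p1 → (p1 → p1)) → ((p1 → p1) → (p1 → p2)))=T] refutes=False
  v=0001: Γ:[] Δ:[((p1 → (p1 → p1)) → ((p1 → p1) → (p1 → p2)))=T] refutes=False
  v=0010: Γ:[] Δ:[((p1 → (p1 → p1)) → ((p1 → p1) → (p1 → p2)))=T] refutes=False
  v=0011: Γ:[] Δ:[((p1 → (p1 → p1)) → ((p1 → p1) → (p1 → p2)))=T] refutes=False
  v=0100: Γ:[] Δ:[((p1 → (p1 → p1)) → ((p1 → p1) → (p1 → p2)))=F] refutes=True  ← countermodel

Result: [0, 1, 0, 0]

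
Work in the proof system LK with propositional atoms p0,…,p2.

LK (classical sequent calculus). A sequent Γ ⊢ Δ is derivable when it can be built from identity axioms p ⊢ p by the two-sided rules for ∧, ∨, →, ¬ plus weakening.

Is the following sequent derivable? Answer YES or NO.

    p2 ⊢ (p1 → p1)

Derivation trace:
[WL] p2 ⊢ (p1 → p1)
  [→R]  ⊢ (p1 → p1)
    [Ax] p1 ⊢ p1

Result: YES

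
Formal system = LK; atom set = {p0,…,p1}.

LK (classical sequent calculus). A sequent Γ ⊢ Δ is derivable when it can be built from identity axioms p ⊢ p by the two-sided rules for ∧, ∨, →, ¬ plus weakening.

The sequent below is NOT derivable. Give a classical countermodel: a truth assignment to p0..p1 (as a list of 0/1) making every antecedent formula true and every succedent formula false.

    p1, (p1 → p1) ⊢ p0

Enumerate valuations to refute Γ ⊢ Δ:
  v=00: Γ:[p1=F, (p1 → p1)=T] Δ:[p0=F] refutes=False
  v=01: Γ:[p1=T, (p1 → p1)=T] Δ:[p0=F] refutes=True  ← countermodel

Result: [0, 1]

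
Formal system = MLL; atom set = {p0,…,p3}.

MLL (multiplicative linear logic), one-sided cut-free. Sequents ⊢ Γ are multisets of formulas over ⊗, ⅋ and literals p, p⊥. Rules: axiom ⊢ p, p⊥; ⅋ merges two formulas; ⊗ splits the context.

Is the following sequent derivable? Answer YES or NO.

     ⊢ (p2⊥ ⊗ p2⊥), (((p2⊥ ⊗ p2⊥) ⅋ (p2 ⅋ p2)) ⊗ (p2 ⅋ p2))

Derivation (root first):
[⊗]  ⊢ (p2⊥ ⊗ p2⊥), (((p2⊥ ⊗ p2⊥) ⅋ (p2 ⅋ p2)) ⊗ (p2 ⅋ p2))
  [⅋]  ⊢ ((p2⊥ ⊗ p2⊥) ⅋ (p2 ⅋ p2))
    [⅋]  ⊢ (p2⊥ ⊗ p2⊥), (p2 ⅋ p2)
      [⊗]  ⊢ p2, p2, (p2⊥ ⊗ p2⊥)
        [Ax]  ⊢ p2, p2⊥
        [Ax]  ⊢ p2, p2⊥
  [⅋]  ⊢ (p2⊥ ⊗ p2⊥), (p2 ⅋ p2)
    [⊗]  ⊢ p2, p2, (p2⊥ ⊗ p2⊥)
      [Ax]  ⊢ p2, p2⊥
      [Ax]  ⊢ p2, p2⊥

Result: YES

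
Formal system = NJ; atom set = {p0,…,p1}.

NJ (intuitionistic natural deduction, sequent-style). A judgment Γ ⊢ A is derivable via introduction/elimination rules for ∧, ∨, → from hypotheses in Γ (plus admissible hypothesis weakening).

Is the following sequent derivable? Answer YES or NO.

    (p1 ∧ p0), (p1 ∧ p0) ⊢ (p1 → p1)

Derivation (root first):
[Wk] (p1 ∧ p0), (p1 ∧ p0) ⊢ (p1 → p1)
  [Wk] (p1 ∧ p0) ⊢ (p1 → p1)
    [→I]  ⊢ (p1 → p1)
      [Ax] p1 ⊢ p1

Result: YES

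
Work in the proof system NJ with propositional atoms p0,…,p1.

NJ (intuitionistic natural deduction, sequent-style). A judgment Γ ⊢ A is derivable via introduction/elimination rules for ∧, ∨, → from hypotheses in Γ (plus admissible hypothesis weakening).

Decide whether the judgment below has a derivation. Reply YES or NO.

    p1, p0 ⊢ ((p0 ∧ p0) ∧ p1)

Derivation trace:
[∧I] p1, p0 ⊢ ((p0 ∧ p0) ∧ p1)
  [Wk] p0, p1 ⊢ (p0 ∧ p0)
    [∧I] p0 ⊢ (p0 ∧ p0)
      [Ax] p0 ⊢ p0
      [Ax] p0 ⊢ p0
  [Ax] p1 ⊢ p1

Result: YES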